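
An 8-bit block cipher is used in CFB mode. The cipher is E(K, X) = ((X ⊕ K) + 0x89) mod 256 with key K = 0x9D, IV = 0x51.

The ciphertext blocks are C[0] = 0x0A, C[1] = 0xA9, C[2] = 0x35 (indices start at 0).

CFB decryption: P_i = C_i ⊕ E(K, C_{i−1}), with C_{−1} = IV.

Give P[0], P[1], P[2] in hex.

P[0] = 0x5F, P[1] = 0x89, P[2] = 0x88

P[0]: E(K, 0x51) = 0x55; 0x0A ⊕ 0x55 = 0x5F.
P[1]: E(K, 0x0A) = 0x20; 0xA9 ⊕ 0x20 = 0x89.
P[2]: E(K, 0xA9) = 0xBD; 0x35 ⊕ 0xBD = 0x88.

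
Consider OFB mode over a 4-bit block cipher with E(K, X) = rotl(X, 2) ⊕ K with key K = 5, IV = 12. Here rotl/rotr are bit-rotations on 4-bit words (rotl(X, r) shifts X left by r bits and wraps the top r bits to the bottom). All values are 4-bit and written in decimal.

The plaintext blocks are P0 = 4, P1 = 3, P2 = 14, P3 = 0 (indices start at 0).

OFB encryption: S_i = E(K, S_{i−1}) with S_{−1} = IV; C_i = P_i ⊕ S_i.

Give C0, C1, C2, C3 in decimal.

C0: S = E(K, 12) = 6; 4 ⊕ 6 = 2.
C1: S = E(K, 6) = 12; 3 ⊕ 12 = 15.
C2: S = E(K, 12) = 6; 14 ⊕ 6 = 8.
C3: S = E(K, 6) = 12; 0 ⊕ 12 = 12.

C0 = 2, C1 = 15, C2 = 8, C3 = 12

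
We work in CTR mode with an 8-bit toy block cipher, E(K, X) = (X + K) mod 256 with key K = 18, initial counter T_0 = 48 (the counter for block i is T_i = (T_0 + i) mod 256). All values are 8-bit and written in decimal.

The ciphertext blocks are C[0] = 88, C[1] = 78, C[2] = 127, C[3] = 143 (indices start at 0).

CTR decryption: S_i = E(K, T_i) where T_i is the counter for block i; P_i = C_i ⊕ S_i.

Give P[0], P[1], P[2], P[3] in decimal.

P[0]: T = 48, S = E(K, T) = 66; 88 ⊕ 66 = 26.
P[1]: T = 49, S = E(K, T) = 67; 78 ⊕ 67 = 13.
P[2]: T = 50, S = E(K, T) = 68; 127 ⊕ 68 = 59.
P[3]: T = 51, S = E(K, T) = 69; 143 ⊕ 69 = 202.

P[0] = 26, P[1] = 13, P[2] = 59, P[3] = 202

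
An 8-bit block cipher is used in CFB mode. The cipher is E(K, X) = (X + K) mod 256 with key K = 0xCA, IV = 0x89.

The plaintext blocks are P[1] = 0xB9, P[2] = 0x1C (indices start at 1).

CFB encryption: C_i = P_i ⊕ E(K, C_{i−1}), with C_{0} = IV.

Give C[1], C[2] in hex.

C[1]: E(K, 0x89) = 0x53; 0xB9 ⊕ 0x53 = 0xEA.
C[2]: E(K, 0xEA) = 0xB4; 0x1C ⊕ 0xB4 = 0xA8.

C[1] = 0xEA, C[2] = 0xA8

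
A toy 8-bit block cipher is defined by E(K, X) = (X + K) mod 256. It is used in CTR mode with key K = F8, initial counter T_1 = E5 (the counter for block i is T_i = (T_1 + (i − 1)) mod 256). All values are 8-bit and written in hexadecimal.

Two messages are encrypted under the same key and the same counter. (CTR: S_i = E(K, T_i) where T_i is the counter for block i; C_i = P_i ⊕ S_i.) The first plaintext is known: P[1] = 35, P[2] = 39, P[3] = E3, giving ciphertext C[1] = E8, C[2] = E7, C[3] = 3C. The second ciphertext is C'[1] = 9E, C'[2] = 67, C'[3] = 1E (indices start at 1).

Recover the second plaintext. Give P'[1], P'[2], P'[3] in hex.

P'[1] = 43, P'[2] = B9, P'[3] = C1

In CTR with a reused counter, both messages share the same keystream S_i, so C_i ⊕ C'_i = P_i ⊕ P'_i and thus P'_i = P_i ⊕ C_i ⊕ C'_i.
P'[1]: 35 ⊕ E8 ⊕ 9E = 43.
P'[2]: 39 ⊕ E7 ⊕ 67 = B9.
P'[3]: E3 ⊕ 3C ⊕ 1E = C1.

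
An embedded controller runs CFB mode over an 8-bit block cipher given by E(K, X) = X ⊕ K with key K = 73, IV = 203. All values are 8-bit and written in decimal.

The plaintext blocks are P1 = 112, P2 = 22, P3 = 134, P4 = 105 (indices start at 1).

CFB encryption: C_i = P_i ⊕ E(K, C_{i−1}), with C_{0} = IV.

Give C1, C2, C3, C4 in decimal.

C1: E(K, 203) = 130; 112 ⊕ 130 = 242.
C2: E(K, 242) = 187; 22 ⊕ 187 = 173.
C3: E(K, 173) = 228; 134 ⊕ 228 = 98.
C4: E(K, 98) = 43; 105 ⊕ 43 = 66.

C1 = 242, C2 = 173, C3 = 98, C4 = 66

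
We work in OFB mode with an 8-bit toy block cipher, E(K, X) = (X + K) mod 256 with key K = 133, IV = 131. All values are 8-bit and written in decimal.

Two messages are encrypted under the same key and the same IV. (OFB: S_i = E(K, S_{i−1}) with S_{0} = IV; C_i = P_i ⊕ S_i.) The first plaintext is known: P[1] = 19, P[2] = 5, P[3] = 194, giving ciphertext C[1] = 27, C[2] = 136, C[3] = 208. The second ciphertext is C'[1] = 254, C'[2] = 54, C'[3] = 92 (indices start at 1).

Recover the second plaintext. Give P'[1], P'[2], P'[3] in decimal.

In OFB with a reused IV, both messages share the same keystream S_i, so C_i ⊕ C'_i = P_i ⊕ P'_i and thus P'_i = P_i ⊕ C_i ⊕ C'_i.
P'[1]: 19 ⊕ 27 ⊕ 254 = 246.
P'[2]: 5 ⊕ 136 ⊕ 54 = 187.
P'[3]: 194 ⊕ 208 ⊕ 92 = 78.

P'[1] = 246, P'[2] = 187, P'[3] = 78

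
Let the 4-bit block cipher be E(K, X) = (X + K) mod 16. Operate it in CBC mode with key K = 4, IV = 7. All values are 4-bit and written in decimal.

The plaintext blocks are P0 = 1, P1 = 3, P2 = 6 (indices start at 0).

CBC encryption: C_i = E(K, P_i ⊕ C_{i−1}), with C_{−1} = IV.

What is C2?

C2 = 15

C0: P0 ⊕ 7 = 6; E(K, 6) = 10.
C1: P1 ⊕ 10 = 9; E(K, 9) = 13.
C2: P2 ⊕ 13 = 11; E(K, 11) = 15.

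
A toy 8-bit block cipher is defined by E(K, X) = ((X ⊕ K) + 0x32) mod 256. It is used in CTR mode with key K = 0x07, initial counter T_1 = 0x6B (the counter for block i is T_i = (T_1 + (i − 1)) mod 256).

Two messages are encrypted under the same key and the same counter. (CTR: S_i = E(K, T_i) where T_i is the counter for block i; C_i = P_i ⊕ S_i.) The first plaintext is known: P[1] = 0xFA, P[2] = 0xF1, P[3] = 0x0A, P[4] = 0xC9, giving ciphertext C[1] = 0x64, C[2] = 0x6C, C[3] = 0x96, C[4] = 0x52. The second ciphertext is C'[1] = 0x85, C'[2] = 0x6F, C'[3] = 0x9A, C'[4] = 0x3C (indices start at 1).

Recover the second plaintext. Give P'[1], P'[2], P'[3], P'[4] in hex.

P'[1] = 0x1B, P'[2] = 0xF2, P'[3] = 0x06, P'[4] = 0xA7

In CTR with a reused counter, both messages share the same keystream S_i, so C_i ⊕ C'_i = P_i ⊕ P'_i and thus P'_i = P_i ⊕ C_i ⊕ C'_i.
P'[1]: 0xFA ⊕ 0x64 ⊕ 0x85 = 0x1B.
P'[2]: 0xF1 ⊕ 0x6C ⊕ 0x6F = 0xF2.
P'[3]: 0x0A ⊕ 0x96 ⊕ 0x9A = 0x06.
P'[4]: 0xC9 ⊕ 0x52 ⊕ 0x3C = 0xA7.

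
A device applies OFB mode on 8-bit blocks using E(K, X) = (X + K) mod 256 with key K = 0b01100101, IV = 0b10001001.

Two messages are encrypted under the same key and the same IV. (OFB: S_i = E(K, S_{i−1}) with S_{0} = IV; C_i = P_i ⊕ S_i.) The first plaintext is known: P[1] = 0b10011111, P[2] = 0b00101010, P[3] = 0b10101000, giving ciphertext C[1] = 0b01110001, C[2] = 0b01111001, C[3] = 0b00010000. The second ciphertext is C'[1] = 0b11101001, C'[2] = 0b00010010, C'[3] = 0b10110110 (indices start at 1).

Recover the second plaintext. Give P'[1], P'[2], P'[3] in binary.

In OFB with a reused IV, both messages share the same keystream S_i, so C_i ⊕ C'_i = P_i ⊕ P'_i and thus P'_i = P_i ⊕ C_i ⊕ C'_i.
P'[1]: 0b10011111 ⊕ 0b01110001 ⊕ 0b11101001 = 0b00000111.
P'[2]: 0b00101010 ⊕ 0b01111001 ⊕ 0b00010010 = 0b01000001.
P'[3]: 0b10101000 ⊕ 0b00010000 ⊕ 0b10110110 = 0b00001110.

P'[1] = 0b00000111, P'[2] = 0b01000001, P'[3] = 0b00001110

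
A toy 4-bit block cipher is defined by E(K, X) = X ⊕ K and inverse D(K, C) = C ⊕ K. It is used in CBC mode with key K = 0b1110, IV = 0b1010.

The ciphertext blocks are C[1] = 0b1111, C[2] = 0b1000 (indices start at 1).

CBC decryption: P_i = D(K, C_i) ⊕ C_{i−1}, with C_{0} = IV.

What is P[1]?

P[1] = 0b1011

P[1]: D(K, 0b1111) = 0b0001; 0b0001 ⊕ 0b1010 = 0b1011.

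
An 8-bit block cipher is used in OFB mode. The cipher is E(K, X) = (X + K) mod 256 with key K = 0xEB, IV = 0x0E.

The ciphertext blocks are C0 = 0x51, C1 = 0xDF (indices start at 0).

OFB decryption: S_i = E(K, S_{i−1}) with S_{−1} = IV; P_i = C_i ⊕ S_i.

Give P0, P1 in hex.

P0 = 0xA8, P1 = 0x3B

P0: S = E(K, 0x0E) = 0xF9; 0x51 ⊕ 0xF9 = 0xA8.
P1: S = E(K, 0xF9) = 0xE4; 0xDF ⊕ 0xE4 = 0x3B.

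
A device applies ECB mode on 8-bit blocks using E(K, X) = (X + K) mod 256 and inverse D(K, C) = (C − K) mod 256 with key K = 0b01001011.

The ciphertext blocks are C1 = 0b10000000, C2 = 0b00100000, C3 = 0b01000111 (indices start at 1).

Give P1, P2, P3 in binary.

P1 = 0b00110101, P2 = 0b11010101, P3 = 0b11111100

ECB decryption: P_i = D(K, C_i).
P1: D(K, 0b10000000) = 0b00110101.
P2: D(K, 0b00100000) = 0b11010101.
P3: D(K, 0b01000111) = 0b11111100.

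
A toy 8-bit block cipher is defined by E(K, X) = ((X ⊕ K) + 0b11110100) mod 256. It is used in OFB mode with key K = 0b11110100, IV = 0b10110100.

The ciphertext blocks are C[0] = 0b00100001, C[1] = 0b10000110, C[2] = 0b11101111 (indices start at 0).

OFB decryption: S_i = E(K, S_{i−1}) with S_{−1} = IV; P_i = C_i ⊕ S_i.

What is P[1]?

P[0]: S = E(K, 0b10110100) = 0b00110100; 0b00100001 ⊕ 0b00110100 = 0b00010101.
P[1]: S = E(K, 0b00110100) = 0b10110100; 0b10000110 ⊕ 0b10110100 = 0b00110010.

P[1] = 0b00110010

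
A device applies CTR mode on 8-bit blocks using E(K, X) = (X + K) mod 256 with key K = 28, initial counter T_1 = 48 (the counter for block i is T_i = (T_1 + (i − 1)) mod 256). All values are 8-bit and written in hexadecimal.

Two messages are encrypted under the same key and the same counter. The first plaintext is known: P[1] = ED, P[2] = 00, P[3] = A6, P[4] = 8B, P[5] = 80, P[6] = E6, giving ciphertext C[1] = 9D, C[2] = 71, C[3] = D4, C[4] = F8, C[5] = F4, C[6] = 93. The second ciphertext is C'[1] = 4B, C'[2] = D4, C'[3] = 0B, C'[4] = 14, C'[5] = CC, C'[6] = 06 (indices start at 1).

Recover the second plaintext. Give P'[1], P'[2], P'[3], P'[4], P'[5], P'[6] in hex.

In CTR with a reused counter, both messages share the same keystream S_i, so C_i ⊕ C'_i = P_i ⊕ P'_i and thus P'_i = P_i ⊕ C_i ⊕ C'_i.
P'[1]: ED ⊕ 9D ⊕ 4B = 3B.
P'[2]: 00 ⊕ 71 ⊕ D4 = A5.
P'[3]: A6 ⊕ D4 ⊕ 0B = 79.
P'[4]: 8B ⊕ F8 ⊕ 14 = 67.
P'[5]: 80 ⊕ F4 ⊕ CC = B8.
P'[6]: E6 ⊕ 93 ⊕ 06 = 73.

P'[1] = 3B, P'[2] = A5, P'[3] = 79, P'[4] = 67, P'[5] = B8, P'[6] = 73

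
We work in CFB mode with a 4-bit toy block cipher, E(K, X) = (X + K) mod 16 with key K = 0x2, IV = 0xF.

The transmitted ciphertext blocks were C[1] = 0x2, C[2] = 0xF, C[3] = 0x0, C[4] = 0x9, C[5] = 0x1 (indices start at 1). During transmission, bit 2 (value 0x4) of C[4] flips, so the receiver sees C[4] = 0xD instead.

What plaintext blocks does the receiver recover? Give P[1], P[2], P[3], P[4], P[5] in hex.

P[1] = 0x3, P[2] = 0xB, P[3] = 0x1, P[4] = 0xF, P[5] = 0xE

CFB decryption: P_i = C_i ⊕ E(K, C_{i−1}), with C_{0} = IV.
Only C[4] changed, to 0xD. In CFB, a change in C_i flips the same bit in P_i and garbles P_{i+1}. Decrypting the received ciphertext:
P[1]: E(K, 0xF) = 0x1; 0x2 ⊕ 0x1 = 0x3.
P[2]: E(K, 0x2) = 0x4; 0xF ⊕ 0x4 = 0xB.
P[3]: E(K, 0xF) = 0x1; 0x0 ⊕ 0x1 = 0x1.
P[4]: E(K, 0x0) = 0x2; 0xD ⊕ 0x2 = 0xF.
P[5]: E(K, 0xD) = 0xF; 0x1 ⊕ 0xF = 0xE.
Blocks that differ from the original plaintext: P[4], P[5].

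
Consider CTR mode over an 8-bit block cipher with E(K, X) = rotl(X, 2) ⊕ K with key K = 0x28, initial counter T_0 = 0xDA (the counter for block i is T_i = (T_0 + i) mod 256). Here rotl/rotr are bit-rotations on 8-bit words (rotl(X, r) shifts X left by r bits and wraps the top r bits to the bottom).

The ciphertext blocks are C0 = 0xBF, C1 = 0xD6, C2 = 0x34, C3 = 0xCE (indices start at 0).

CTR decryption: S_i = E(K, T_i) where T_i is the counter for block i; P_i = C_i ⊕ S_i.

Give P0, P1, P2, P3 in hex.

P0: T = 0xDA, S = E(K, T) = 0x43; 0xBF ⊕ 0x43 = 0xFC.
P1: T = 0xDB, S = E(K, T) = 0x47; 0xD6 ⊕ 0x47 = 0x91.
P2: T = 0xDC, S = E(K, T) = 0x5B; 0x34 ⊕ 0x5B = 0x6F.
P3: T = 0xDD, S = E(K, T) = 0x5F; 0xCE ⊕ 0x5F = 0x91.

P0 = 0xFC, P1 = 0x91, P2 = 0x6F, P3 = 0x91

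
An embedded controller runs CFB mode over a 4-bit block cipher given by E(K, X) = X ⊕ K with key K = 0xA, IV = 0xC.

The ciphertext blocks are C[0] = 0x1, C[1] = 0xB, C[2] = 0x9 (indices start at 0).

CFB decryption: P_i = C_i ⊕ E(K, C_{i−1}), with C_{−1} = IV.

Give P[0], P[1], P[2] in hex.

P[0]: E(K, 0xC) = 0x6; 0x1 ⊕ 0x6 = 0x7.
P[1]: E(K, 0x1) = 0xB; 0xB ⊕ 0xB = 0x0.
P[2]: E(K, 0xB) = 0x1; 0x9 ⊕ 0x1 = 0x8.

P[0] = 0x7, P[1] = 0x0, P[2] = 0x8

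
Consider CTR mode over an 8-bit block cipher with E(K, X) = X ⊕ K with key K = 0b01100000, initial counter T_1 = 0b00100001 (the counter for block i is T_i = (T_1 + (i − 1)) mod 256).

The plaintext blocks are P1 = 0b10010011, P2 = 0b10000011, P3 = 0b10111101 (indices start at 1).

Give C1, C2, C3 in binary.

C1 = 0b11010010, C2 = 0b11000001, C3 = 0b11111110

CTR encryption: S_i = E(K, T_i) where T_i is the counter for block i; C_i = P_i ⊕ S_i.
C1: T = 0b00100001, S = E(K, T) = 0b01000001; 0b10010011 ⊕ 0b01000001 = 0b11010010.
C2: T = 0b00100010, S = E(K, T) = 0b01000010; 0b10000011 ⊕ 0b01000010 = 0b11000001.
C3: T = 0b00100011, S = E(K, T) = 0b01000011; 0b10111101 ⊕ 0b01000011 = 0b11111110.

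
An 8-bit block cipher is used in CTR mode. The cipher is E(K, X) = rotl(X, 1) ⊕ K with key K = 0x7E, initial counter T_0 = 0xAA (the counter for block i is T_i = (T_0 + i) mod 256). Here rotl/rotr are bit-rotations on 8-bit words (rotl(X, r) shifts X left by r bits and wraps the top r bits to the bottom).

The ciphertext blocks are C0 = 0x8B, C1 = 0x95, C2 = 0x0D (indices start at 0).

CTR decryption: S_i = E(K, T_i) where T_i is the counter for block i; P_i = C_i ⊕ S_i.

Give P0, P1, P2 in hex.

P0: T = 0xAA, S = E(K, T) = 0x2B; 0x8B ⊕ 0x2B = 0xA0.
P1: T = 0xAB, S = E(K, T) = 0x29; 0x95 ⊕ 0x29 = 0xBC.
P2: T = 0xAC, S = E(K, T) = 0x27; 0x0D ⊕ 0x27 = 0x2A.

P0 = 0xA0, P1 = 0xBC, P2 = 0x2A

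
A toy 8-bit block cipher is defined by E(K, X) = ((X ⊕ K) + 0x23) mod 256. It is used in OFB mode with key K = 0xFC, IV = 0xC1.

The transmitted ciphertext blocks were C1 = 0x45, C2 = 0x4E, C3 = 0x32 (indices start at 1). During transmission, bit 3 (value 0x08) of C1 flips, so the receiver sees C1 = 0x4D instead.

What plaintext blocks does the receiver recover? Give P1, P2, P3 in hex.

OFB decryption: S_i = E(K, S_{i−1}) with S_{0} = IV; P_i = C_i ⊕ S_i.
Only C1 changed, to 0x4D. In OFB, a change in C_i flips the same bit in P_i only; the keystream is unaffected. Decrypting the received ciphertext:
P1: S = E(K, 0xC1) = 0x60; 0x4D ⊕ 0x60 = 0x2D.
P2: S = E(K, 0x60) = 0xBF; 0x4E ⊕ 0xBF = 0xF1.
P3: S = E(K, 0xBF) = 0x66; 0x32 ⊕ 0x66 = 0x54.
Blocks that differ from the original plaintext: P1.

P1 = 0x2D, P2 = 0xF1, P3 = 0x54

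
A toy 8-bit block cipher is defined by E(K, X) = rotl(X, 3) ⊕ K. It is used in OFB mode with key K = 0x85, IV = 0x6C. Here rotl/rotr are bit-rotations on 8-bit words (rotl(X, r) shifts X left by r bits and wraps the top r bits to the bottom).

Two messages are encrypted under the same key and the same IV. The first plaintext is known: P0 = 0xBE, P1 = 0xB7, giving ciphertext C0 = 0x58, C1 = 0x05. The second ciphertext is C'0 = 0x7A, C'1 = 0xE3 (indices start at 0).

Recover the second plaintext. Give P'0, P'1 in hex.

P'0 = 0x9C, P'1 = 0x51

In OFB with a reused IV, both messages share the same keystream S_i, so C_i ⊕ C'_i = P_i ⊕ P'_i and thus P'_i = P_i ⊕ C_i ⊕ C'_i.
P'0: 0xBE ⊕ 0x58 ⊕ 0x7A = 0x9C.
P'1: 0xB7 ⊕ 0x05 ⊕ 0xE3 = 0x51.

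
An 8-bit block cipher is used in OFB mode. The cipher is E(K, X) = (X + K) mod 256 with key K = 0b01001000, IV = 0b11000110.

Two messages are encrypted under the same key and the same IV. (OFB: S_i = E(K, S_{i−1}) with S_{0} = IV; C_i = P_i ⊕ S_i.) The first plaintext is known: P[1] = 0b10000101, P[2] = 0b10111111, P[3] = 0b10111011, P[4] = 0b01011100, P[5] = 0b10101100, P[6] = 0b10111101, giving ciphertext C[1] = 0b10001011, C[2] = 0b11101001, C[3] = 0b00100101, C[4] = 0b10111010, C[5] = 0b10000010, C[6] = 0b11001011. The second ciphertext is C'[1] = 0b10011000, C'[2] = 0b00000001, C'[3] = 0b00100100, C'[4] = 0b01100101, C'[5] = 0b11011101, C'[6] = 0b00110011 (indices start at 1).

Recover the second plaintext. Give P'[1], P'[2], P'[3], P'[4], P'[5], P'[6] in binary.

P'[1] = 0b10010110, P'[2] = 0b01010111, P'[3] = 0b10111010, P'[4] = 0b10000011, P'[5] = 0b11110011, P'[6] = 0b01000101

In OFB with a reused IV, both messages share the same keystream S_i, so C_i ⊕ C'_i = P_i ⊕ P'_i and thus P'_i = P_i ⊕ C_i ⊕ C'_i.
P'[1]: 0b10000101 ⊕ 0b10001011 ⊕ 0b10011000 = 0b10010110.
P'[2]: 0b10111111 ⊕ 0b11101001 ⊕ 0b00000001 = 0b01010111.
P'[3]: 0b10111011 ⊕ 0b00100101 ⊕ 0b00100100 = 0b10111010.
P'[4]: 0b01011100 ⊕ 0b10111010 ⊕ 0b01100101 = 0b10000011.
P'[5]: 0b10101100 ⊕ 0b10000010 ⊕ 0b11011101 = 0b11110011.
P'[6]: 0b10111101 ⊕ 0b11001011 ⊕ 0b00110011 = 0b01000101.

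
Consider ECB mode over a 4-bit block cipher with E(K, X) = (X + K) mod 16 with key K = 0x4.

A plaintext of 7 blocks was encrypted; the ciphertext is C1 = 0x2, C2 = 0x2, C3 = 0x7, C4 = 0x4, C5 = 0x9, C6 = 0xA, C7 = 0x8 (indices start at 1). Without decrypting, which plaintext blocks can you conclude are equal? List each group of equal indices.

P1 = P2

ECB encrypts each block independently with the same key, so equal ciphertext blocks imply equal plaintext blocks.
C1 = C2 = 0x2, so P1 = P2.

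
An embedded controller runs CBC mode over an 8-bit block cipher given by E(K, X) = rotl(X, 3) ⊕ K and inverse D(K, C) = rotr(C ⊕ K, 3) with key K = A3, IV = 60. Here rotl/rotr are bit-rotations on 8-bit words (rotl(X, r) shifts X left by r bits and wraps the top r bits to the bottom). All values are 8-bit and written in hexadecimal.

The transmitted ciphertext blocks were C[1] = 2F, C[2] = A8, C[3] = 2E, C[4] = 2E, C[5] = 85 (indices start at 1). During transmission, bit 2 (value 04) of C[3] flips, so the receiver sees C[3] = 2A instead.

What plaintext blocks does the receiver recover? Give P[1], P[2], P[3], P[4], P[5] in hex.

P[1] = F1, P[2] = 4E, P[3] = 99, P[4] = 9B, P[5] = EA

CBC decryption: P_i = D(K, C_i) ⊕ C_{i−1}, with C_{0} = IV.
Only C[3] changed, to 2A. In CBC, a change in C_i garbles P_i and flips the same bit in P_{i+1}. Decrypting the received ciphertext:
P[1]: D(K, 2F) = 91; 91 ⊕ 60 = F1.
P[2]: D(K, A8) = 61; 61 ⊕ 2F = 4E.
P[3]: D(K, 2A) = 31; 31 ⊕ A8 = 99.
P[4]: D(K, 2E) = B1; B1 ⊕ 2A = 9B.
P[5]: D(K, 85) = C4; C4 ⊕ 2E = EA.
Blocks that differ from the original plaintext: P[3], P[4].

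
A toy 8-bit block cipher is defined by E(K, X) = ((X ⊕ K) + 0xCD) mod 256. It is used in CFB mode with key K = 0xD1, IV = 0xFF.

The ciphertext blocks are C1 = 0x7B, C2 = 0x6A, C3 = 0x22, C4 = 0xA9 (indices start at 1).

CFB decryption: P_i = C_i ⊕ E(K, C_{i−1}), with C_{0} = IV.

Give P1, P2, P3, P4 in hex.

P1: E(K, 0xFF) = 0xFB; 0x7B ⊕ 0xFB = 0x80.
P2: E(K, 0x7B) = 0x77; 0x6A ⊕ 0x77 = 0x1D.
P3: E(K, 0x6A) = 0x88; 0x22 ⊕ 0x88 = 0xAA.
P4: E(K, 0x22) = 0xC0; 0xA9 ⊕ 0xC0 = 0x69.

P1 = 0x80, P2 = 0x1D, P3 = 0xAA, P4 = 0x69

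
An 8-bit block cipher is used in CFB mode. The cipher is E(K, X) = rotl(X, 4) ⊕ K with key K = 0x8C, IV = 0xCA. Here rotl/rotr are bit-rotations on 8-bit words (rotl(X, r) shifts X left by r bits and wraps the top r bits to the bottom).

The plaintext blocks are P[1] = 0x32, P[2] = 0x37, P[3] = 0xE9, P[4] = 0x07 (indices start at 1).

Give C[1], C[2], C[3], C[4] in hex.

CFB encryption: C_i = P_i ⊕ E(K, C_{i−1}), with C_{0} = IV.
C[1]: E(K, 0xCA) = 0x20; 0x32 ⊕ 0x20 = 0x12.
C[2]: E(K, 0x12) = 0xAD; 0x37 ⊕ 0xAD = 0x9A.
C[3]: E(K, 0x9A) = 0x25; 0xE9 ⊕ 0x25 = 0xCC.
C[4]: E(K, 0xCC) = 0x40; 0x07 ⊕ 0x40 = 0x47.

C[1] = 0x12, C[2] = 0x9A, C[3] = 0xCC, C[4] = 0x47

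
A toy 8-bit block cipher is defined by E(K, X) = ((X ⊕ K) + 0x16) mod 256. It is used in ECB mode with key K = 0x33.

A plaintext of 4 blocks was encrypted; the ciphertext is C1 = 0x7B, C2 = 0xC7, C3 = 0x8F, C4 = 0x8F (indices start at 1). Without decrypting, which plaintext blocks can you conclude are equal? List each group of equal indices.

P3 = P4

ECB encrypts each block independently with the same key, so equal ciphertext blocks imply equal plaintext blocks.
C3 = C4 = 0x8F, so P3 = P4.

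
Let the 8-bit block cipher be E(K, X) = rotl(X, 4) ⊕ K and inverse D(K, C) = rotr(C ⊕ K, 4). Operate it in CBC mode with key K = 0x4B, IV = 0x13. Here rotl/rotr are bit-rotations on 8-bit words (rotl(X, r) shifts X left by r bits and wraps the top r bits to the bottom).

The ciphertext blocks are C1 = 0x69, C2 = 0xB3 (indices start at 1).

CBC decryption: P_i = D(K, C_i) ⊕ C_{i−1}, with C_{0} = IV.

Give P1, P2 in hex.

P1 = 0x31, P2 = 0xE6

P1: D(K, 0x69) = 0x22; 0x22 ⊕ 0x13 = 0x31.
P2: D(K, 0xB3) = 0x8F; 0x8F ⊕ 0x69 = 0xE6.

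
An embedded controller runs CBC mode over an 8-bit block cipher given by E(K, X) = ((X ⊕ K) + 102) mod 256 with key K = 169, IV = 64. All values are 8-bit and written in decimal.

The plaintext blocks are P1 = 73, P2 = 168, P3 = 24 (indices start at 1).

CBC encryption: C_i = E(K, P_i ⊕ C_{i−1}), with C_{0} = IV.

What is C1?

C1 = 6

C1: P1 ⊕ 64 = 9; E(K, 9) = 6.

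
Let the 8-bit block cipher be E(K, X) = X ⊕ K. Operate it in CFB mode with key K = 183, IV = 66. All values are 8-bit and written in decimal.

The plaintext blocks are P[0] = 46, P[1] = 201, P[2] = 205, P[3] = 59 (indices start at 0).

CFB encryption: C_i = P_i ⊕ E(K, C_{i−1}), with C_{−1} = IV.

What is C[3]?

C[0]: E(K, 66) = 245; 46 ⊕ 245 = 219.
C[1]: E(K, 219) = 108; 201 ⊕ 108 = 165.
C[2]: E(K, 165) = 18; 205 ⊕ 18 = 223.
C[3]: E(K, 223) = 104; 59 ⊕ 104 = 83.

C[3] = 83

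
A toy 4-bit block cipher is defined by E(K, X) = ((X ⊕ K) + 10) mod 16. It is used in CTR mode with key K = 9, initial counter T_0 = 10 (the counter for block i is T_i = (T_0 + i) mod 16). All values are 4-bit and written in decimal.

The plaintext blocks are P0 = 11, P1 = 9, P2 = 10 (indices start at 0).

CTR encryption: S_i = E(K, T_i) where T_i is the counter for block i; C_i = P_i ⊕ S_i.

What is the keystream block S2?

15

C0: T = 10, S = E(K, T) = 13; 11 ⊕ 13 = 6.
C1: T = 11, S = E(K, T) = 12; 9 ⊕ 12 = 5.
C2: T = 12, S = E(K, T) = 15; 10 ⊕ 15 = 5.
So S2 = 15.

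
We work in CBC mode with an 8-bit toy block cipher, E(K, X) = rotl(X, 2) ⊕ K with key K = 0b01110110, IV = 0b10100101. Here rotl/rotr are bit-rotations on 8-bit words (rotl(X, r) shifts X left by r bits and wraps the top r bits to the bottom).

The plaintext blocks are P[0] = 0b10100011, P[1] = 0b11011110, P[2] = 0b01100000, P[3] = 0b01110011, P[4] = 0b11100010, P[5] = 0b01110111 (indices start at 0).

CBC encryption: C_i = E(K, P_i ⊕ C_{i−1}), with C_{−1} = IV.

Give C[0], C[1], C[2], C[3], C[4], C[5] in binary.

C[0]: P[0] ⊕ 0b10100101 = 0b00000110; E(K, 0b00000110) = 0b01101110.
C[1]: P[1] ⊕ 0b01101110 = 0b10110000; E(K, 0b10110000) = 0b10110100.
C[2]: P[2] ⊕ 0b10110100 = 0b11010100; E(K, 0b11010100) = 0b00100101.
C[3]: P[3] ⊕ 0b00100101 = 0b01010110; E(K, 0b01010110) = 0b00101111.
C[4]: P[4] ⊕ 0b00101111 = 0b11001101; E(K, 0b11001101) = 0b01000001.
C[5]: P[5] ⊕ 0b01000001 = 0b00110110; E(K, 0b00110110) = 0b10101110.

C[0] = 0b01101110, C[1] = 0b10110100, C[2] = 0b00100101, C[3] = 0b00101111, C[4] = 0b01000001, C[5] = 0b10101110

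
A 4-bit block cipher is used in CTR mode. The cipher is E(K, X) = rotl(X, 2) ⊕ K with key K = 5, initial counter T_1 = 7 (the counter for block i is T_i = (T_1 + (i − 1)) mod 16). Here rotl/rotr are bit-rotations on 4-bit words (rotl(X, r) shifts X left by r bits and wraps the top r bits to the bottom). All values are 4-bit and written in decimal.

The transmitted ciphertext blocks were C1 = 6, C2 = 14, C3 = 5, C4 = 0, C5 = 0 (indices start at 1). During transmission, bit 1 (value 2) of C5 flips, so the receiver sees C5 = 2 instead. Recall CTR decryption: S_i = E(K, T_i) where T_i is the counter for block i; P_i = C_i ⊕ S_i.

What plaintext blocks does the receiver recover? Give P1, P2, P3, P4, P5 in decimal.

Only C5 changed, to 2. In CTR, a change in C_i flips the same bit in P_i only; the keystream is unaffected. Decrypting the received ciphertext:
P1: T = 7, S = E(K, T) = 8; 6 ⊕ 8 = 14.
P2: T = 8, S = E(K, T) = 7; 14 ⊕ 7 = 9.
P3: T = 9, S = E(K, T) = 3; 5 ⊕ 3 = 6.
P4: T = 10, S = E(K, T) = 15; 0 ⊕ 15 = 15.
P5: T = 11, S = E(K, T) = 11; 2 ⊕ 11 = 9.
Blocks that differ from the original plaintext: P5.

P1 = 14, P2 = 9, P3 = 6, P4 = 15, P5 = 9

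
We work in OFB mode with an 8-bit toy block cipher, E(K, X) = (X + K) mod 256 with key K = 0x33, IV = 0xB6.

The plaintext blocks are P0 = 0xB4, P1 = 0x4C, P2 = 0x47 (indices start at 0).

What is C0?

C0 = 0x5D

OFB encryption: S_i = E(K, S_{i−1}) with S_{−1} = IV; C_i = P_i ⊕ S_i.
C0: S = E(K, 0xB6) = 0xE9; 0xB4 ⊕ 0xE9 = 0x5D.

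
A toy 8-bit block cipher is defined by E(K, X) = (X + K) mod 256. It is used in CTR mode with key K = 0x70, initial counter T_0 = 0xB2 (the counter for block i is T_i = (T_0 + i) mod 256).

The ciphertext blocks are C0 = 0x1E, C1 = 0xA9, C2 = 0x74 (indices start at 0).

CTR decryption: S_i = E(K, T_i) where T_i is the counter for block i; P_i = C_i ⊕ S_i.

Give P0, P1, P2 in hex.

P0 = 0x3C, P1 = 0x8A, P2 = 0x50

P0: T = 0xB2, S = E(K, T) = 0x22; 0x1E ⊕ 0x22 = 0x3C.
P1: T = 0xB3, S = E(K, T) = 0x23; 0xA9 ⊕ 0x23 = 0x8A.
P2: T = 0xB4, S = E(K, T) = 0x24; 0x74 ⊕ 0x24 = 0x50.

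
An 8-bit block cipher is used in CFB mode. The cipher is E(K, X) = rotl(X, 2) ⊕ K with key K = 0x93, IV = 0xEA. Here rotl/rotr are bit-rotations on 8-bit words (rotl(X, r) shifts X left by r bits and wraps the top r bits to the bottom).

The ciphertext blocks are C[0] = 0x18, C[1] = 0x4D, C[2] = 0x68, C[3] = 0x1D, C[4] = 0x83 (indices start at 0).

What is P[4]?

CFB decryption: P_i = C_i ⊕ E(K, C_{i−1}), with C_{−1} = IV.
P[4]: E(K, 0x1D) = 0xE7; 0x83 ⊕ 0xE7 = 0x64.

P[4] = 0x64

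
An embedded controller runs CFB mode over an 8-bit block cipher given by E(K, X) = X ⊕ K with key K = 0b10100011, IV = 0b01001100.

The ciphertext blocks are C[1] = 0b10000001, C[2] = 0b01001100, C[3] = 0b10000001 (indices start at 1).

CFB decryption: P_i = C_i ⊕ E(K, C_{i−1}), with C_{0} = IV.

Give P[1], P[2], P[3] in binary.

P[1]: E(K, 0b01001100) = 0b11101111; 0b10000001 ⊕ 0b11101111 = 0b01101110.
P[2]: E(K, 0b10000001) = 0b00100010; 0b01001100 ⊕ 0b00100010 = 0b01101110.
P[3]: E(K, 0b01001100) = 0b11101111; 0b10000001 ⊕ 0b11101111 = 0b01101110.

P[1] = 0b01101110, P[2] = 0b01101110, P[3] = 0b01101110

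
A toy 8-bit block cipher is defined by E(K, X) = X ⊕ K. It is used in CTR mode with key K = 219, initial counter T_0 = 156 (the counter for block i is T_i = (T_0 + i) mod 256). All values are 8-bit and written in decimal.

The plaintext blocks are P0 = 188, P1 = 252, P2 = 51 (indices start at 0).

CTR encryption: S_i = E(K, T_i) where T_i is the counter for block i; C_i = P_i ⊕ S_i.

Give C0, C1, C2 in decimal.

C0: T = 156, S = E(K, T) = 71; 188 ⊕ 71 = 251.
C1: T = 157, S = E(K, T) = 70; 252 ⊕ 70 = 186.
C2: T = 158, S = E(K, T) = 69; 51 ⊕ 69 = 118.

C0 = 251, C1 = 186, C2 = 118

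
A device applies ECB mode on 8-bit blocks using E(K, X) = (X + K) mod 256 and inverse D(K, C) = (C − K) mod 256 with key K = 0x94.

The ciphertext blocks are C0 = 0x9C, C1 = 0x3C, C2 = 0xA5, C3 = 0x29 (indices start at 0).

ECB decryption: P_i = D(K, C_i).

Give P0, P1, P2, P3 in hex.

P0: D(K, 0x9C) = 0x08.
P1: D(K, 0x3C) = 0xA8.
P2: D(K, 0xA5) = 0x11.
P3: D(K, 0x29) = 0x95.

P0 = 0x08, P1 = 0xA8, P2 = 0x11, P3 = 0x95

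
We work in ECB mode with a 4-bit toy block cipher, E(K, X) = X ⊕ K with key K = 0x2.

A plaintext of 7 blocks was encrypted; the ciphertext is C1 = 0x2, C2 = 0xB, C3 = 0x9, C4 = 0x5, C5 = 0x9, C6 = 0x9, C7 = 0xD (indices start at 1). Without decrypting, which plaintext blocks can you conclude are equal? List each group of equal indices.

P3 = P5 = P6

ECB encrypts each block independently with the same key, so equal ciphertext blocks imply equal plaintext blocks.
C3 = C5 = C6 = 0x9, so P3 = P5 = P6.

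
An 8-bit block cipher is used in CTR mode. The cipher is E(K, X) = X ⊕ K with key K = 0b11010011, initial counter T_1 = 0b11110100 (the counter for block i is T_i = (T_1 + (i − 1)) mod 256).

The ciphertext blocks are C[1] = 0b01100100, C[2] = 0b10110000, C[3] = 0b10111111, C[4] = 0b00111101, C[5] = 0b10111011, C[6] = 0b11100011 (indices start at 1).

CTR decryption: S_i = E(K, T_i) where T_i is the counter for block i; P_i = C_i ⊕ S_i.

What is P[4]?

P[4]: T = 0b11110111, S = E(K, T) = 0b00100100; 0b00111101 ⊕ 0b00100100 = 0b00011001.

P[4] = 0b00011001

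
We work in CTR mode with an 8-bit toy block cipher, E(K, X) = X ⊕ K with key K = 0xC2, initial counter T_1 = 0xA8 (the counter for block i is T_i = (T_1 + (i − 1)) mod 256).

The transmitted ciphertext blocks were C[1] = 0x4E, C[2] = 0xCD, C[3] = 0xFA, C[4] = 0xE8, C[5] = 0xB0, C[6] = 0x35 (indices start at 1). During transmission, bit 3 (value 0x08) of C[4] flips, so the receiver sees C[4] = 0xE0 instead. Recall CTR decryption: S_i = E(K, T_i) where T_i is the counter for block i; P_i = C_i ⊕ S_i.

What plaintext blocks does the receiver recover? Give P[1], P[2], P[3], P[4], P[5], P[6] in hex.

P[1] = 0x24, P[2] = 0xA6, P[3] = 0x92, P[4] = 0x89, P[5] = 0xDE, P[6] = 0x5A

Only C[4] changed, to 0xE0. In CTR, a change in C_i flips the same bit in P_i only; the keystream is unaffected. Decrypting the received ciphertext:
P[1]: T = 0xA8, S = E(K, T) = 0x6A; 0x4E ⊕ 0x6A = 0x24.
P[2]: T = 0xA9, S = E(K, T) = 0x6B; 0xCD ⊕ 0x6B = 0xA6.
P[3]: T = 0xAA, S = E(K, T) = 0x68; 0xFA ⊕ 0x68 = 0x92.
P[4]: T = 0xAB, S = E(K, T) = 0x69; 0xE0 ⊕ 0x69 = 0x89.
P[5]: T = 0xAC, S = E(K, T) = 0x6E; 0xB0 ⊕ 0x6E = 0xDE.
P[6]: T = 0xAD, S = E(K, T) = 0x6F; 0x35 ⊕ 0x6F = 0x5A.
Blocks that differ from the original plaintext: P[4].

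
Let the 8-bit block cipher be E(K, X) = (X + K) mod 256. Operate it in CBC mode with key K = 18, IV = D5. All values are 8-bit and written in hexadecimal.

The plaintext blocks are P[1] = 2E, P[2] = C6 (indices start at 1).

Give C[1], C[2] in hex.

C[1] = 13, C[2] = ED

CBC encryption: C_i = E(K, P_i ⊕ C_{i−1}), with C_{0} = IV.
C[1]: P[1] ⊕ D5 = FB; E(K, FB) = 13.
C[2]: P[2] ⊕ 13 = D5; E(K, D5) = ED.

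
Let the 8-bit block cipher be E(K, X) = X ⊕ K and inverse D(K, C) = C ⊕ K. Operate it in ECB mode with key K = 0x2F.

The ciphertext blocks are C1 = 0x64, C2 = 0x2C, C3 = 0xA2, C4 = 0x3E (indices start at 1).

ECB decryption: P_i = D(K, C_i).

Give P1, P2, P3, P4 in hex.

P1 = 0x4B, P2 = 0x03, P3 = 0x8D, P4 = 0x11

P1: D(K, 0x64) = 0x4B.
P2: D(K, 0x2C) = 0x03.
P3: D(K, 0xA2) = 0x8D.
P4: D(K, 0x3E) = 0x11.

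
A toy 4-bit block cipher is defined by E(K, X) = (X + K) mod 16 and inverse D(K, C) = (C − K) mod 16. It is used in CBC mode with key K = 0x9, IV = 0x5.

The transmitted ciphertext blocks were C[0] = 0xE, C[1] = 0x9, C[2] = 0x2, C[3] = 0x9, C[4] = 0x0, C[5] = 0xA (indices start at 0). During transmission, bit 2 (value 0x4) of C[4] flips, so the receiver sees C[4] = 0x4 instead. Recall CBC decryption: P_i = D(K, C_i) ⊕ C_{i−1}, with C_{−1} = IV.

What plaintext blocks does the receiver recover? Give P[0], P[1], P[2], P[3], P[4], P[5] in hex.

Only C[4] changed, to 0x4. In CBC, a change in C_i garbles P_i and flips the same bit in P_{i+1}. Decrypting the received ciphertext:
P[0]: D(K, 0xE) = 0x5; 0x5 ⊕ 0x5 = 0x0.
P[1]: D(K, 0x9) = 0x0; 0x0 ⊕ 0xE = 0xE.
P[2]: D(K, 0x2) = 0x9; 0x9 ⊕ 0x9 = 0x0.
P[3]: D(K, 0x9) = 0x0; 0x0 ⊕ 0x2 = 0x2.
P[4]: D(K, 0x4) = 0xB; 0xB ⊕ 0x9 = 0x2.
P[5]: D(K, 0xA) = 0x1; 0x1 ⊕ 0x4 = 0x5.
Blocks that differ from the original plaintext: P[4], P[5].

P[0] = 0x0, P[1] = 0xE, P[2] = 0x0, P[3] = 0x2, P[4] = 0x2, P[5] = 0x5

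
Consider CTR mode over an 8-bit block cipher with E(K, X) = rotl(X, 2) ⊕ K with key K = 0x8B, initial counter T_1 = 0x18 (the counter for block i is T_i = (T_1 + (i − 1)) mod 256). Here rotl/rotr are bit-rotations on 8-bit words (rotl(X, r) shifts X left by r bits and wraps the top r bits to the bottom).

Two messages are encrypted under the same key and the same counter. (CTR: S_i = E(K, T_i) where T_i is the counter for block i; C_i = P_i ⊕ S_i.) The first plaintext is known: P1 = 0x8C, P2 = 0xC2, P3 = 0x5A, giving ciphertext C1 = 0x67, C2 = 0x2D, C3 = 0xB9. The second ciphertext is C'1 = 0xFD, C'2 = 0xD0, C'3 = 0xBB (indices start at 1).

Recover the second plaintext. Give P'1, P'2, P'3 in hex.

In CTR with a reused counter, both messages share the same keystream S_i, so C_i ⊕ C'_i = P_i ⊕ P'_i and thus P'_i = P_i ⊕ C_i ⊕ C'_i.
P'1: 0x8C ⊕ 0x67 ⊕ 0xFD = 0x16.
P'2: 0xC2 ⊕ 0x2D ⊕ 0xD0 = 0x3F.
P'3: 0x5A ⊕ 0xB9 ⊕ 0xBB = 0x58.

P'1 = 0x16, P'2 = 0x3F, P'3 = 0x58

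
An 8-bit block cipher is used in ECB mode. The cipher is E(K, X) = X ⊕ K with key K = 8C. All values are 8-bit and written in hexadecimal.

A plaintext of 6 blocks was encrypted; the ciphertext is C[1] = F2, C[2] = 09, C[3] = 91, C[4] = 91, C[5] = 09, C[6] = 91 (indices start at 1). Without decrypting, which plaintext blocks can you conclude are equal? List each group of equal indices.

P[2] = P[5]; P[3] = P[4] = P[6]

ECB encrypts each block independently with the same key, so equal ciphertext blocks imply equal plaintext blocks.
C[2] = C[5] = 09, so P[2] = P[5].
C[3] = C[4] = C[6] = 91, so P[3] = P[4] = P[6].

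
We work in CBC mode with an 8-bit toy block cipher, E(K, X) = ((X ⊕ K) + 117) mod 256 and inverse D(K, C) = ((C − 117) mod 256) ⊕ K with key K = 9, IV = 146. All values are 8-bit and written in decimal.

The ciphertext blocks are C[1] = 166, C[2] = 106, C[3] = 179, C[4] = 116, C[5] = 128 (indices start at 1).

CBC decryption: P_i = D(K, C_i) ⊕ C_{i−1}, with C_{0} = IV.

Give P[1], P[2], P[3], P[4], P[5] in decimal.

P[1] = 170, P[2] = 90, P[3] = 93, P[4] = 69, P[5] = 118

P[1]: D(K, 166) = 56; 56 ⊕ 146 = 170.
P[2]: D(K, 106) = 252; 252 ⊕ 166 = 90.
P[3]: D(K, 179) = 55; 55 ⊕ 106 = 93.
P[4]: D(K, 116) = 246; 246 ⊕ 179 = 69.
P[5]: D(K, 128) = 2; 2 ⊕ 116 = 118.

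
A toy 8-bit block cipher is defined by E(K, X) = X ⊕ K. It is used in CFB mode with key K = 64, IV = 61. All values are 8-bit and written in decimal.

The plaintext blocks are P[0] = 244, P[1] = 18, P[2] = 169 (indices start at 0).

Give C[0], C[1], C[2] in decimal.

CFB encryption: C_i = P_i ⊕ E(K, C_{i−1}), with C_{−1} = IV.
C[0]: E(K, 61) = 125; 244 ⊕ 125 = 137.
C[1]: E(K, 137) = 201; 18 ⊕ 201 = 219.
C[2]: E(K, 219) = 155; 169 ⊕ 155 = 50.

C[0] = 137, C[1] = 219, C[2] = 50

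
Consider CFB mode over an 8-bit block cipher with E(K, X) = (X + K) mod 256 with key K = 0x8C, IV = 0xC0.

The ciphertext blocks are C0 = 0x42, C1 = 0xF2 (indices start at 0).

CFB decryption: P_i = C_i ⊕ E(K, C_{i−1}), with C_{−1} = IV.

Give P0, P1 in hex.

P0: E(K, 0xC0) = 0x4C; 0x42 ⊕ 0x4C = 0x0E.
P1: E(K, 0x42) = 0xCE; 0xF2 ⊕ 0xCE = 0x3C.

P0 = 0x0E, P1 = 0x3C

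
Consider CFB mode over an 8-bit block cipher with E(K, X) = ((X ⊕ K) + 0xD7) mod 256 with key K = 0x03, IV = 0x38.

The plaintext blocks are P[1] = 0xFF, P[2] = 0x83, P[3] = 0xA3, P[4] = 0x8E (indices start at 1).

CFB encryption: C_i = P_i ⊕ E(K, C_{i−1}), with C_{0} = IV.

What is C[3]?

C[1]: E(K, 0x38) = 0x12; 0xFF ⊕ 0x12 = 0xED.
C[2]: E(K, 0xED) = 0xC5; 0x83 ⊕ 0xC5 = 0x46.
C[3]: E(K, 0x46) = 0x1C; 0xA3 ⊕ 0x1C = 0xBF.

C[3] = 0xBF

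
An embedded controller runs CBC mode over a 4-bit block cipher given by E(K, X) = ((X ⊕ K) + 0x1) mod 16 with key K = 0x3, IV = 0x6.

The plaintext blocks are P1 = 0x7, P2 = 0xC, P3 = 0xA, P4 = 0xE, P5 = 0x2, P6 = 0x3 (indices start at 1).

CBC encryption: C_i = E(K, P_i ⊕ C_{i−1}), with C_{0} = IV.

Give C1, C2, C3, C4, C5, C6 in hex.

C1: P1 ⊕ 0x6 = 0x1; E(K, 0x1) = 0x3.
C2: P2 ⊕ 0x3 = 0xF; E(K, 0xF) = 0xD.
C3: P3 ⊕ 0xD = 0x7; E(K, 0x7) = 0x5.
C4: P4 ⊕ 0x5 = 0xB; E(K, 0xB) = 0x9.
C5: P5 ⊕ 0x9 = 0xB; E(K, 0xB) = 0x9.
C6: P6 ⊕ 0x9 = 0xA; E(K, 0xA) = 0xA.

C1 = 0x3, C2 = 0xD, C3 = 0x5, C4 = 0x9, C5 = 0x9, C6 = 0xA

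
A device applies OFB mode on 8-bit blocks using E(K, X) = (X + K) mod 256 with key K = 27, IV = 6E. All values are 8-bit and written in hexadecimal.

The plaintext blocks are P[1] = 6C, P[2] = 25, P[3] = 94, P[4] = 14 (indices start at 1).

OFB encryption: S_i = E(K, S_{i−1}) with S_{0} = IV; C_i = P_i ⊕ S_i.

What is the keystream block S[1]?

95

C[1]: S = E(K, 6E) = 95; 6C ⊕ 95 = F9.
So S[1] = 95.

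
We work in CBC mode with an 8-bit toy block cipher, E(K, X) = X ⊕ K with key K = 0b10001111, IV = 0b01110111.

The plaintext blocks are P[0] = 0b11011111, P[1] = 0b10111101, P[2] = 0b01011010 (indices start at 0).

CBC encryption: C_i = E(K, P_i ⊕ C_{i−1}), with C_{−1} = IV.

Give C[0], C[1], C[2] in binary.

C[0] = 0b00100111, C[1] = 0b00010101, C[2] = 0b11000000

C[0]: P[0] ⊕ 0b01110111 = 0b10101000; E(K, 0b10101000) = 0b00100111.
C[1]: P[1] ⊕ 0b00100111 = 0b10011010; E(K, 0b10011010) = 0b00010101.
C[2]: P[2] ⊕ 0b00010101 = 0b01001111; E(K, 0b01001111) = 0b11000000.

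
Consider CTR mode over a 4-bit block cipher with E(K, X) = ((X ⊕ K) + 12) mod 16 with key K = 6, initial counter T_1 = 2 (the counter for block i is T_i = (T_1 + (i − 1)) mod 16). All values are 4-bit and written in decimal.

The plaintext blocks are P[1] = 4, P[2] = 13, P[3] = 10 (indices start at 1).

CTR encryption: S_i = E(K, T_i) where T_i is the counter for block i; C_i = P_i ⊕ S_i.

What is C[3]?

C[1]: T = 2, S = E(K, T) = 0; 4 ⊕ 0 = 4.
C[2]: T = 3, S = E(K, T) = 1; 13 ⊕ 1 = 12.
C[3]: T = 4, S = E(K, T) = 14; 10 ⊕ 14 = 4.

C[3] = 4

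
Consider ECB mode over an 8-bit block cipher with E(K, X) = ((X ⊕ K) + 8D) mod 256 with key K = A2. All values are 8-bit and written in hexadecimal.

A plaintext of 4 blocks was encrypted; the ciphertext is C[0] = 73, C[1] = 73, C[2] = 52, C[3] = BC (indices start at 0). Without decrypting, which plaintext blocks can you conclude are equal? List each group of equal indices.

ECB encrypts each block independently with the same key, so equal ciphertext blocks imply equal plaintext blocks.
C[0] = C[1] = 73, so P[0] = P[1].

P[0] = P[1]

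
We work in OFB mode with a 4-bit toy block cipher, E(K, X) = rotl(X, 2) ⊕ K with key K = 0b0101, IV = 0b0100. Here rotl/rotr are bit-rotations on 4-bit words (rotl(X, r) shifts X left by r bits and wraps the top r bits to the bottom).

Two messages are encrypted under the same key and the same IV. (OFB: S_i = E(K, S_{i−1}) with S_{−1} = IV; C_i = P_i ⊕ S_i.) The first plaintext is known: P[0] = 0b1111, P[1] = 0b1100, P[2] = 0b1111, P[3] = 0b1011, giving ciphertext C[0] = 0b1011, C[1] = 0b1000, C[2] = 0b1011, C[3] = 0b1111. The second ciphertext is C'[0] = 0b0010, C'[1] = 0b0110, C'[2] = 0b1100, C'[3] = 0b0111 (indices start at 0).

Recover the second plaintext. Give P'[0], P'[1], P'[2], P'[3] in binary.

In OFB with a reused IV, both messages share the same keystream S_i, so C_i ⊕ C'_i = P_i ⊕ P'_i and thus P'_i = P_i ⊕ C_i ⊕ C'_i.
P'[0]: 0b1111 ⊕ 0b1011 ⊕ 0b0010 = 0b0110.
P'[1]: 0b1100 ⊕ 0b1000 ⊕ 0b0110 = 0b0010.
P'[2]: 0b1111 ⊕ 0b1011 ⊕ 0b1100 = 0b1000.
P'[3]: 0b1011 ⊕ 0b1111 ⊕ 0b0111 = 0b0011.

P'[0] = 0b0110, P'[1] = 0b0010, P'[2] = 0b1000, P'[3] = 0b0011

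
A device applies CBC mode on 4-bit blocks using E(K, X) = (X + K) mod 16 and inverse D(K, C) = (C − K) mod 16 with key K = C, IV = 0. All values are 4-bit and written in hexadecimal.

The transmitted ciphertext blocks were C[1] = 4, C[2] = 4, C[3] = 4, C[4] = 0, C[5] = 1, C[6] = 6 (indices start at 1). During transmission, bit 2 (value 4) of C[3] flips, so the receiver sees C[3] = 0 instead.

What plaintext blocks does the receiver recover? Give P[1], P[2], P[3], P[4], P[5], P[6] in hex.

P[1] = 8, P[2] = C, P[3] = 0, P[4] = 4, P[5] = 5, P[6] = B

CBC decryption: P_i = D(K, C_i) ⊕ C_{i−1}, with C_{0} = IV.
Only C[3] changed, to 0. In CBC, a change in C_i garbles P_i and flips the same bit in P_{i+1}. Decrypting the received ciphertext:
P[1]: D(K, 4) = 8; 8 ⊕ 0 = 8.
P[2]: D(K, 4) = 8; 8 ⊕ 4 = C.
P[3]: D(K, 0) = 4; 4 ⊕ 4 = 0.
P[4]: D(K, 0) = 4; 4 ⊕ 0 = 4.
P[5]: D(K, 1) = 5; 5 ⊕ 0 = 5.
P[6]: D(K, 6) = A; A ⊕ 1 = B.
Blocks that differ from the original plaintext: P[3], P[4].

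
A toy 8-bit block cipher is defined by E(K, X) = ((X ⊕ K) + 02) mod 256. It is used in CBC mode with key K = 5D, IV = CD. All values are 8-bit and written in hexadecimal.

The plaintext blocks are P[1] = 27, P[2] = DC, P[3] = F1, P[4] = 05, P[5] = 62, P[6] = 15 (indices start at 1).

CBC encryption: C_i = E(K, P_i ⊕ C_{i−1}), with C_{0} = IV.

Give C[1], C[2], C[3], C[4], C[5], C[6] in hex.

C[1]: P[1] ⊕ CD = EA; E(K, EA) = B9.
C[2]: P[2] ⊕ B9 = 65; E(K, 65) = 3A.
C[3]: P[3] ⊕ 3A = CB; E(K, CB) = 98.
C[4]: P[4] ⊕ 98 = 9D; E(K, 9D) = C2.
C[5]: P[5] ⊕ C2 = A0; E(K, A0) = FF.
C[6]: P[6] ⊕ FF = EA; E(K, EA) = B9.

C[1] = B9, C[2] = 3A, C[3] = 98, C[4] = C2, C[5] = FF, C[6] = B9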